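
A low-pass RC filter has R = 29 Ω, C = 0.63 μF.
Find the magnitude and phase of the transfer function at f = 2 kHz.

Step 1 — Angular frequency: ω = 2π·2000 = 1.257e+04 rad/s.
Step 2 — Transfer function: H(jω) = 1/(1 + jωRC).
Step 3 — Denominator: 1 + jωRC = 1 + j·1.257e+04·29·6.3e-07 = 1 + j0.2296.
Step 4 — H = 0.9499 - j0.2181.
Step 5 — Magnitude: |H| = 0.9746 (-0.2 dB); phase: φ = -12.9°.

|H| = 0.9746 (-0.2 dB), φ = -12.9°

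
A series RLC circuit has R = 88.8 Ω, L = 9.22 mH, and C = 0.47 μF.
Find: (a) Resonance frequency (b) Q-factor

Step 1 — Resonance condition Im(Z)=0 gives ω₀ = 1/√(LC).
Step 2 — ω₀ = 1/√(0.00922·4.7e-07) = 1.519e+04 rad/s.
Step 3 — f₀ = ω₀/(2π) = 2418 Hz.
Step 4 — Series Q: Q = ω₀L/R = 1.519e+04·0.00922/88.8 = 1.577.

(a) f₀ = 2418 Hz  (b) Q = 1.577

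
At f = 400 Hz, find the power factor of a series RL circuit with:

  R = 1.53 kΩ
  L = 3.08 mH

Step 1 — Angular frequency: ω = 2π·f = 2π·400 = 2513 rad/s.
Step 2 — Component impedances:
  R: Z = R = 1530 Ω
  L: Z = jωL = j·2513·0.00308 = 0 + j7.741 Ω
Step 3 — Series combination: Z_total = R + L = 1530 + j7.741 Ω = 1530∠0.3° Ω.
Step 4 — Power factor: PF = cos(φ) = Re(Z)/|Z| = 1530/1530 = 1.
Step 5 — Type: Im(Z) = 7.741 ⇒ lagging (phase φ = 0.3°).

PF = 1 (lagging, φ = 0.3°)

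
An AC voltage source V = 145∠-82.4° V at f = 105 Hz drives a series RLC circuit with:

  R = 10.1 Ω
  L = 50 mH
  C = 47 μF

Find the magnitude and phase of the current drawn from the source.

Step 1 — Angular frequency: ω = 2π·f = 2π·105 = 659.7 rad/s.
Step 2 — Component impedances:
  R: Z = R = 10.1 Ω
  L: Z = jωL = j·659.7·0.05 = 0 + j32.99 Ω
  C: Z = 1/(jωC) = -j/(ω·C) = 0 - j32.25 Ω
Step 3 — Series combination: Z_total = R + L + C = 10.1 + j0.7365 Ω = 10.13∠4.2° Ω.
Step 4 — Source phasor: V = 145∠-82.4° V = 19.18 - j143.7 V.
Step 5 — Ohm's law: I = V / Z_total = (19.18 - j143.7) / (10.1 + j0.7365) = 0.8565 - j14.29 A.
Step 6 — Convert to polar: |I| = 14.32 A, ∠I = -86.6°.

I = 14.32∠-86.6° A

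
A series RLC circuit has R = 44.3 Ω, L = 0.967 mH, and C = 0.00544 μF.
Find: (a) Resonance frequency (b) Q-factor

Step 1 — Resonance condition Im(Z)=0 gives ω₀ = 1/√(LC).
Step 2 — ω₀ = 1/√(0.000967·5.44e-09) = 4.36e+05 rad/s.
Step 3 — f₀ = ω₀/(2π) = 6.939e+04 Hz.
Step 4 — Series Q: Q = ω₀L/R = 4.36e+05·0.000967/44.3 = 9.517.

(a) f₀ = 6.939e+04 Hz  (b) Q = 9.517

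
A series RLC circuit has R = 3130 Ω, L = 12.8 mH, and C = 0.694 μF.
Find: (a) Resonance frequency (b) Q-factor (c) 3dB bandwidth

Step 1 — Resonance condition Im(Z)=0 gives ω₀ = 1/√(LC).
Step 2 — ω₀ = 1/√(0.0128·6.94e-07) = 1.061e+04 rad/s.
Step 3 — f₀ = ω₀/(2π) = 1689 Hz.
Step 4 — Series Q: Q = ω₀L/R = 1.061e+04·0.0128/3130 = 0.04339.
Step 5 — 3dB bandwidth: Δω = ω₀/Q = 2.445e+05 rad/s; BW = Δω/(2π) = 3.892e+04 Hz.

(a) f₀ = 1689 Hz  (b) Q = 0.04339  (c) BW = 3.892e+04 Hz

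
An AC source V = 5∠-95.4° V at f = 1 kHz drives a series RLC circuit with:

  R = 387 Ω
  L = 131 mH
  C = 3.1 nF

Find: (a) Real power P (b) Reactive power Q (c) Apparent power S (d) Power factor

Step 1 — Angular frequency: ω = 2π·f = 2π·1000 = 6283 rad/s.
Step 2 — Component impedances:
  R: Z = R = 387 Ω
  L: Z = jωL = j·6283·0.131 = 0 + j823.1 Ω
  C: Z = 1/(jωC) = -j/(ω·C) = 0 - j5.134e+04 Ω
Step 3 — Series combination: Z_total = R + L + C = 387 - j5.052e+04 Ω = 5.052e+04∠-89.6° Ω.
Step 4 — Source phasor: V = 5∠-95.4° V = -0.4705 - j4.978 V.
Step 5 — Current: I = V / Z = 9.846e-05 - j1.007e-05 A = 9.897e-05∠-5.8° A.
Step 6 — Complex power: S = V·I* = 3.791e-06 - j0.0004949 VA.
Step 7 — Real power: P = Re(S) = 3.791e-06 W.
Step 8 — Reactive power: Q = Im(S) = -0.0004949 VAR.
Step 9 — Apparent power: |S| = 0.0004949 VA.
Step 10 — Power factor: PF = P/|S| = 0.007661 (leading).

(a) P = 3.791e-06 W  (b) Q = -0.0004949 VAR  (c) S = 0.0004949 VA  (d) PF = 0.007661 (leading)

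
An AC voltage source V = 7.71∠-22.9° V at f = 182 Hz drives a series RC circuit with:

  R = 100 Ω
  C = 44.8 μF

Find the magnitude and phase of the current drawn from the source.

Step 1 — Angular frequency: ω = 2π·f = 2π·182 = 1144 rad/s.
Step 2 — Component impedances:
  R: Z = R = 100 Ω
  C: Z = 1/(jωC) = -j/(ω·C) = 0 - j19.52 Ω
Step 3 — Series combination: Z_total = R + C = 100 - j19.52 Ω = 101.9∠-11.0° Ω.
Step 4 — Source phasor: V = 7.71∠-22.9° V = 7.102 - j3 V.
Step 5 — Ohm's law: I = V / Z_total = (7.102 - j3) / (100 - j19.52) = 0.07406 - j0.01555 A.
Step 6 — Convert to polar: |I| = 0.07567 A, ∠I = -11.9°.

I = 0.07567∠-11.9° A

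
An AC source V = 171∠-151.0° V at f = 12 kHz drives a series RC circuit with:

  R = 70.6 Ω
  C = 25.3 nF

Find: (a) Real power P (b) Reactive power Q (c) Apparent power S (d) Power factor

Step 1 — Angular frequency: ω = 2π·f = 2π·1.2e+04 = 7.54e+04 rad/s.
Step 2 — Component impedances:
  R: Z = R = 70.6 Ω
  C: Z = 1/(jωC) = -j/(ω·C) = 0 - j524.2 Ω
Step 3 — Series combination: Z_total = R + C = 70.6 - j524.2 Ω = 529∠-82.3° Ω.
Step 4 — Source phasor: V = 171∠-151.0° V = -149.6 - j82.9 V.
Step 5 — Current: I = V / Z = 0.1176 - j0.3011 A = 0.3233∠-68.7° A.
Step 6 — Complex power: S = V·I* = 7.378 - j54.79 VA.
Step 7 — Real power: P = Re(S) = 7.378 W.
Step 8 — Reactive power: Q = Im(S) = -54.79 VAR.
Step 9 — Apparent power: |S| = 55.28 VA.
Step 10 — Power factor: PF = P/|S| = 0.1335 (leading).

(a) P = 7.378 W  (b) Q = -54.79 VAR  (c) S = 55.28 VA  (d) PF = 0.1335 (leading)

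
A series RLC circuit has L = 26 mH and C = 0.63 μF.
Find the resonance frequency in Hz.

Step 1 — Resonance condition Im(Z)=0 gives ω₀ = 1/√(LC).
Step 2 — ω₀ = 1/√(0.026·6.3e-07) = 7813 rad/s.
Step 3 — f₀ = ω₀/(2π) = 1244 Hz.

f₀ = 1244 Hz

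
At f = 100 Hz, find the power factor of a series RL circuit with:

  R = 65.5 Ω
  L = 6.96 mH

Step 1 — Angular frequency: ω = 2π·f = 2π·100 = 628.3 rad/s.
Step 2 — Component impedances:
  R: Z = R = 65.5 Ω
  L: Z = jωL = j·628.3·0.00696 = 0 + j4.373 Ω
Step 3 — Series combination: Z_total = R + L = 65.5 + j4.373 Ω = 65.65∠3.8° Ω.
Step 4 — Power factor: PF = cos(φ) = Re(Z)/|Z| = 65.5/65.646 = 0.9978.
Step 5 — Type: Im(Z) = 4.373 ⇒ lagging (phase φ = 3.8°).

PF = 0.9978 (lagging, φ = 3.8°)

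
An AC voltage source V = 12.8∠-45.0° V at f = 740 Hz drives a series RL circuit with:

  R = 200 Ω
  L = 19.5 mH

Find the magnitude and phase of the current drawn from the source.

Step 1 — Angular frequency: ω = 2π·f = 2π·740 = 4650 rad/s.
Step 2 — Component impedances:
  R: Z = R = 200 Ω
  L: Z = jωL = j·4650·0.0195 = 0 + j90.67 Ω
Step 3 — Series combination: Z_total = R + L = 200 + j90.67 Ω = 219.6∠24.4° Ω.
Step 4 — Source phasor: V = 12.8∠-45.0° V = 9.051 - j9.051 V.
Step 5 — Ohm's law: I = V / Z_total = (9.051 - j9.051) / (200 + j90.67) = 0.02052 - j0.05456 A.
Step 6 — Convert to polar: |I| = 0.05829 A, ∠I = -69.4°.

I = 0.05829∠-69.4° A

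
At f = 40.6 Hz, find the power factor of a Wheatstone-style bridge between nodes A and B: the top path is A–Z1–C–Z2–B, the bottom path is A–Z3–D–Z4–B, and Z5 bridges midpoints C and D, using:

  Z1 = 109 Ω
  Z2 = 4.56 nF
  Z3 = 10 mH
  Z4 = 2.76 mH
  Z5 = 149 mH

Step 1 — Angular frequency: ω = 2π·f = 2π·40.6 = 255.1 rad/s.
Step 2 — Component impedances:
  Z1: Z = R = 109 Ω
  Z2: Z = 1/(jωC) = -j/(ω·C) = 0 - j8.597e+05 Ω
  Z3: Z = jωL = j·255.1·0.01 = 0 + j2.551 Ω
  Z4: Z = jωL = j·255.1·0.00276 = 0 + j0.7041 Ω
  Z5: Z = jωL = j·255.1·0.149 = 0 + j38.01 Ω
Step 3 — Bridge requires nodal analysis (the Z5 bridge couples midpoints C and D, so the two paths cannot be reduced to a simple series/parallel combination). Setting node B to ground and injecting 1 A at node A, the 3-node admittance system at A, C, D solves to V_A = Z_AB = 0.05244 + j3.236 Ω = 3.236∠89.1° Ω.
Step 4 — Power factor: PF = cos(φ) = Re(Z)/|Z| = 0.052438/3.236 = 0.0162.
Step 5 — Type: Im(Z) = 3.236 ⇒ lagging (phase φ = 89.1°).

PF = 0.0162 (lagging, φ = 89.1°)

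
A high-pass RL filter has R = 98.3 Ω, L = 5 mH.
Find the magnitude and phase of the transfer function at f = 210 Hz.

Step 1 — Angular frequency: ω = 2π·210 = 1319 rad/s.
Step 2 — Transfer function: H(jω) = jωL/(R + jωL).
Step 3 — Numerator jωL = j·6.597; denominator R + jωL = 98.3 + j6.597.
Step 4 — H = 0.004484 + j0.06681.
Step 5 — Magnitude: |H| = 0.06696 (-23.5 dB); phase: φ = 86.2°.

|H| = 0.06696 (-23.5 dB), φ = 86.2°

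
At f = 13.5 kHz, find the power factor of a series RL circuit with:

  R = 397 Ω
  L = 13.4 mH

Step 1 — Angular frequency: ω = 2π·f = 2π·1.35e+04 = 8.482e+04 rad/s.
Step 2 — Component impedances:
  R: Z = R = 397 Ω
  L: Z = jωL = j·8.482e+04·0.0134 = 0 + j1137 Ω
Step 3 — Series combination: Z_total = R + L = 397 + j1137 Ω = 1204∠70.7° Ω.
Step 4 — Power factor: PF = cos(φ) = Re(Z)/|Z| = 397/1204 = 0.3297.
Step 5 — Type: Im(Z) = 1137 ⇒ lagging (phase φ = 70.7°).

PF = 0.3297 (lagging, φ = 70.7°)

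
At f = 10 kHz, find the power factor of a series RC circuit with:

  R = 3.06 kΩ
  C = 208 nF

Step 1 — Angular frequency: ω = 2π·f = 2π·1e+04 = 6.283e+04 rad/s.
Step 2 — Component impedances:
  R: Z = R = 3060 Ω
  C: Z = 1/(jωC) = -j/(ω·C) = 0 - j76.52 Ω
Step 3 — Series combination: Z_total = R + C = 3060 - j76.52 Ω = 3061∠-1.4° Ω.
Step 4 — Power factor: PF = cos(φ) = Re(Z)/|Z| = 3060/3061 = 0.9997.
Step 5 — Type: Im(Z) = -76.52 ⇒ leading (phase φ = -1.4°).

PF = 0.9997 (leading, φ = -1.4°)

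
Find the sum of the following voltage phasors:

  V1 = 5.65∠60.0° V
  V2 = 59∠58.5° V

Step 1 — Convert each phasor to rectangular form:
  V1 = 5.65·(cos(60.0°) + j·sin(60.0°)) = 2.825 + j4.893 V
  V2 = 59·(cos(58.5°) + j·sin(58.5°)) = 30.83 + j50.31 V
Step 2 — Sum components: V_total = 33.65 + j55.2 V.
Step 3 — Convert to polar: |V_total| = 64.65 V, ∠V_total = 58.6°.

V_total = 64.65∠58.6° V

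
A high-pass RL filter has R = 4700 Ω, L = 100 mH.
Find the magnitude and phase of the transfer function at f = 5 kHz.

Step 1 — Angular frequency: ω = 2π·5000 = 3.142e+04 rad/s.
Step 2 — Transfer function: H(jω) = jωL/(R + jωL).
Step 3 — Numerator jωL = j·3142; denominator R + jωL = 4700 + j3142.
Step 4 — H = 0.3088 + j0.462.
Step 5 — Magnitude: |H| = 0.5557 (-5.1 dB); phase: φ = 56.2°.

|H| = 0.5557 (-5.1 dB), φ = 56.2°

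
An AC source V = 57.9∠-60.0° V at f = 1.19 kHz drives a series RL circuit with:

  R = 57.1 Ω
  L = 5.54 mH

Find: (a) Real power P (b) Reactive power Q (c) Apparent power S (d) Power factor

Step 1 — Angular frequency: ω = 2π·f = 2π·1190 = 7477 rad/s.
Step 2 — Component impedances:
  R: Z = R = 57.1 Ω
  L: Z = jωL = j·7477·0.00554 = 0 + j41.42 Ω
Step 3 — Series combination: Z_total = R + L = 57.1 + j41.42 Ω = 70.54∠36.0° Ω.
Step 4 — Source phasor: V = 57.9∠-60.0° V = 28.95 - j50.14 V.
Step 5 — Current: I = V / Z = -0.0852 - j0.8163 A = 0.8208∠-96.0° A.
Step 6 — Complex power: S = V·I* = 38.47 + j27.91 VA.
Step 7 — Real power: P = Re(S) = 38.47 W.
Step 8 — Reactive power: Q = Im(S) = 27.91 VAR.
Step 9 — Apparent power: |S| = 47.52 VA.
Step 10 — Power factor: PF = P/|S| = 0.8094 (lagging).

(a) P = 38.47 W  (b) Q = 27.91 VAR  (c) S = 47.52 VA  (d) PF = 0.8094 (lagging)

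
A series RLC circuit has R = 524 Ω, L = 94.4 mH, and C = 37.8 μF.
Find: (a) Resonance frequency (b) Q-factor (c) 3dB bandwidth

Step 1 — Resonance: ω₀ = 1/√(LC) = 1/√(0.0944·3.78e-05) = 529.4 rad/s.
Step 2 — f₀ = ω₀/(2π) = 84.25 Hz.
Step 3 — Series Q: Q = ω₀L/R = 529.4·0.0944/524 = 0.09537.
Step 4 — Bandwidth: Δω = ω₀/Q = 5551 rad/s; BW = Δω/(2π) = 883.4 Hz.

(a) f₀ = 84.25 Hz  (b) Q = 0.09537  (c) BW = 883.4 Hz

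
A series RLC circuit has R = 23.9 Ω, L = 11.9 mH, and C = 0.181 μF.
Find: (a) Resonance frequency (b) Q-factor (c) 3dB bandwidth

Step 1 — Resonance: ω₀ = 1/√(LC) = 1/√(0.0119·1.81e-07) = 2.155e+04 rad/s.
Step 2 — f₀ = ω₀/(2π) = 3429 Hz.
Step 3 — Series Q: Q = ω₀L/R = 2.155e+04·0.0119/23.9 = 10.73.
Step 4 — Bandwidth: Δω = ω₀/Q = 2008 rad/s; BW = Δω/(2π) = 319.6 Hz.

(a) f₀ = 3429 Hz  (b) Q = 10.73  (c) BW = 319.6 Hz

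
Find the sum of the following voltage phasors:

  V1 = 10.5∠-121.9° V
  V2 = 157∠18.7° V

Step 1 — Convert each phasor to rectangular form:
  V1 = 10.5·(cos(-121.9°) + j·sin(-121.9°)) = -5.549 - j8.914 V
  V2 = 157·(cos(18.7°) + j·sin(18.7°)) = 148.7 + j50.34 V
Step 2 — Sum components: V_total = 143.2 + j41.42 V.
Step 3 — Convert to polar: |V_total| = 149 V, ∠V_total = 16.1°.

V_total = 149∠16.1° V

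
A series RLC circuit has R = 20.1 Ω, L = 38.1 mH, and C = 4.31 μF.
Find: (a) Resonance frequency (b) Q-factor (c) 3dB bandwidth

Step 1 — Resonance condition Im(Z)=0 gives ω₀ = 1/√(LC).
Step 2 — ω₀ = 1/√(0.0381·4.31e-06) = 2468 rad/s.
Step 3 — f₀ = ω₀/(2π) = 392.8 Hz.
Step 4 — Series Q: Q = ω₀L/R = 2468·0.0381/20.1 = 4.678.
Step 5 — 3dB bandwidth: Δω = ω₀/Q = 527.6 rad/s; BW = Δω/(2π) = 83.96 Hz.

(a) f₀ = 392.8 Hz  (b) Q = 4.678  (c) BW = 83.96 Hz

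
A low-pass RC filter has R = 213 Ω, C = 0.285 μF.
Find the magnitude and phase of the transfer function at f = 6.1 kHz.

Step 1 — Angular frequency: ω = 2π·6100 = 3.833e+04 rad/s.
Step 2 — Transfer function: H(jω) = 1/(1 + jωRC).
Step 3 — Denominator: 1 + jωRC = 1 + j·3.833e+04·213·2.85e-07 = 1 + j2.327.
Step 4 — H = 0.1559 - j0.3628.
Step 5 — Magnitude: |H| = 0.3949 (-8.1 dB); phase: φ = -66.7°.

|H| = 0.3949 (-8.1 dB), φ = -66.7°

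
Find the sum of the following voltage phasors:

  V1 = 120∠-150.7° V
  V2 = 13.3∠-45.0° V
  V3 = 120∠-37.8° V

Step 1 — Convert each phasor to rectangular form:
  V1 = 120·(cos(-150.7°) + j·sin(-150.7°)) = -104.6 - j58.73 V
  V2 = 13.3·(cos(-45.0°) + j·sin(-45.0°)) = 9.405 - j9.405 V
  V3 = 120·(cos(-37.8°) + j·sin(-37.8°)) = 94.82 - j73.55 V
Step 2 — Sum components: V_total = -0.4252 - j141.7 V.
Step 3 — Convert to polar: |V_total| = 141.7 V, ∠V_total = -90.2°.

V_total = 141.7∠-90.2° V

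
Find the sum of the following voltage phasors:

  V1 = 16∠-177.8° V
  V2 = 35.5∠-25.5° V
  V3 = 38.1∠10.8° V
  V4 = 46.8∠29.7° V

Step 1 — Convert each phasor to rectangular form:
  V1 = 16·(cos(-177.8°) + j·sin(-177.8°)) = -15.99 - j0.6142 V
  V2 = 35.5·(cos(-25.5°) + j·sin(-25.5°)) = 32.04 - j15.28 V
  V3 = 38.1·(cos(10.8°) + j·sin(10.8°)) = 37.43 + j7.139 V
  V4 = 46.8·(cos(29.7°) + j·sin(29.7°)) = 40.65 + j23.19 V
Step 2 — Sum components: V_total = 94.13 + j14.43 V.
Step 3 — Convert to polar: |V_total| = 95.23 V, ∠V_total = 8.7°.

V_total = 95.23∠8.7° V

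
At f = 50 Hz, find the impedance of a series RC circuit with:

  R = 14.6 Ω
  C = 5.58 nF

Step 1 — Angular frequency: ω = 2π·f = 2π·50 = 314.2 rad/s.
Step 2 — Component impedances:
  R: Z = R = 14.6 Ω
  C: Z = 1/(jωC) = -j/(ω·C) = 0 - j5.704e+05 Ω
Step 3 — Series combination: Z_total = R + C = 14.6 - j5.704e+05 Ω = 5.704e+05∠-90.0° Ω.

Z = 14.6 - j5.704e+05 Ω = 5.704e+05∠-90.0° Ω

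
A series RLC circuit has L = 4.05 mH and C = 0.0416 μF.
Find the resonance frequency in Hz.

Step 1 — Resonance condition Im(Z)=0 gives ω₀ = 1/√(LC).
Step 2 — ω₀ = 1/√(0.00405·4.16e-08) = 7.704e+04 rad/s.
Step 3 — f₀ = ω₀/(2π) = 1.226e+04 Hz.

f₀ = 1.226e+04 Hz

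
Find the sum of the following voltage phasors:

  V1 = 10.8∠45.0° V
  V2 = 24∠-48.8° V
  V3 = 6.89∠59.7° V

Step 1 — Convert each phasor to rectangular form:
  V1 = 10.8·(cos(45.0°) + j·sin(45.0°)) = 7.637 + j7.637 V
  V2 = 24·(cos(-48.8°) + j·sin(-48.8°)) = 15.81 - j18.06 V
  V3 = 6.89·(cos(59.7°) + j·sin(59.7°)) = 3.476 + j5.949 V
Step 2 — Sum components: V_total = 26.92 - j4.472 V.
Step 3 — Convert to polar: |V_total| = 27.29 V, ∠V_total = -9.4°.

V_total = 27.29∠-9.4° V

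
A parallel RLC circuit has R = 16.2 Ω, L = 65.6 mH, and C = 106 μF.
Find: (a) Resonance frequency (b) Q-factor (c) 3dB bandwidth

Step 1 — Resonance: ω₀ = 1/√(LC) = 1/√(0.0656·0.000106) = 379.2 rad/s.
Step 2 — f₀ = ω₀/(2π) = 60.36 Hz.
Step 3 — Parallel Q: Q = R/(ω₀L) = 16.2/(379.2·0.0656) = 0.6512.
Step 4 — Bandwidth: Δω = ω₀/Q = 582.3 rad/s; BW = Δω/(2π) = 92.68 Hz.

(a) f₀ = 60.36 Hz  (b) Q = 0.6512  (c) BW = 92.68 Hz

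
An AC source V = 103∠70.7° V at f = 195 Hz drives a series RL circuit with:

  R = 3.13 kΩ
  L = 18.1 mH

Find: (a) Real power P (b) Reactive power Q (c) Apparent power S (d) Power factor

Step 1 — Angular frequency: ω = 2π·f = 2π·195 = 1225 rad/s.
Step 2 — Component impedances:
  R: Z = R = 3130 Ω
  L: Z = jωL = j·1225·0.0181 = 0 + j22.18 Ω
Step 3 — Series combination: Z_total = R + L = 3130 + j22.18 Ω = 3130∠0.4° Ω.
Step 4 — Source phasor: V = 103∠70.7° V = 34.04 + j97.21 V.
Step 5 — Current: I = V / Z = 0.0111 + j0.03098 A = 0.03291∠70.3° A.
Step 6 — Complex power: S = V·I* = 3.389 + j0.02401 VA.
Step 7 — Real power: P = Re(S) = 3.389 W.
Step 8 — Reactive power: Q = Im(S) = 0.02401 VAR.
Step 9 — Apparent power: |S| = 3.389 VA.
Step 10 — Power factor: PF = P/|S| = 1 (lagging).

(a) P = 3.389 W  (b) Q = 0.02401 VAR  (c) S = 3.389 VA  (d) PF = 1 (lagging)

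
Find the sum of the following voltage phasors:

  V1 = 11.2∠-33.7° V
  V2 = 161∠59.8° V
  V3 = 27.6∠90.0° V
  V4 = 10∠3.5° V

Step 1 — Convert each phasor to rectangular form:
  V1 = 11.2·(cos(-33.7°) + j·sin(-33.7°)) = 9.318 - j6.214 V
  V2 = 161·(cos(59.8°) + j·sin(59.8°)) = 80.99 + j139.1 V
  V3 = 27.6·(cos(90.0°) + j·sin(90.0°)) = 0 + j27.6 V
  V4 = 10·(cos(3.5°) + j·sin(3.5°)) = 9.981 + j0.6105 V
Step 2 — Sum components: V_total = 100.3 + j161.1 V.
Step 3 — Convert to polar: |V_total| = 189.8 V, ∠V_total = 58.1°.

V_total = 189.8∠58.1° V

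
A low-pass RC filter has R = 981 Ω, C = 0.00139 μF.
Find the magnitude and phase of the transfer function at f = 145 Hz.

Step 1 — Angular frequency: ω = 2π·145 = 911.1 rad/s.
Step 2 — Transfer function: H(jω) = 1/(1 + jωRC).
Step 3 — Denominator: 1 + jωRC = 1 + j·911.1·981·1.39e-09 = 1 + j0.001242.
Step 4 — H = 1 - j0.001242.
Step 5 — Magnitude: |H| = 1 (-0.0 dB); phase: φ = -0.1°.

|H| = 1 (-0.0 dB), φ = -0.1°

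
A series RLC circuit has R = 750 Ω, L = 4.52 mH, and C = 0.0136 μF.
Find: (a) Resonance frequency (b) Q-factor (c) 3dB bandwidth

Step 1 — Resonance condition Im(Z)=0 gives ω₀ = 1/√(LC).
Step 2 — ω₀ = 1/√(0.00452·1.36e-08) = 1.275e+05 rad/s.
Step 3 — f₀ = ω₀/(2π) = 2.03e+04 Hz.
Step 4 — Series Q: Q = ω₀L/R = 1.275e+05·0.00452/750 = 0.7687.
Step 5 — 3dB bandwidth: Δω = ω₀/Q = 1.659e+05 rad/s; BW = Δω/(2π) = 2.641e+04 Hz.

(a) f₀ = 2.03e+04 Hz  (b) Q = 0.7687  (c) BW = 2.641e+04 Hz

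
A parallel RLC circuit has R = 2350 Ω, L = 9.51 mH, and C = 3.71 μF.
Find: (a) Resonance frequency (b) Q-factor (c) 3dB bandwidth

Step 1 — Resonance: ω₀ = 1/√(LC) = 1/√(0.00951·3.71e-06) = 5324 rad/s.
Step 2 — f₀ = ω₀/(2π) = 847.3 Hz.
Step 3 — Parallel Q: Q = R/(ω₀L) = 2350/(5324·0.00951) = 46.42.
Step 4 — Bandwidth: Δω = ω₀/Q = 114.7 rad/s; BW = Δω/(2π) = 18.25 Hz.

(a) f₀ = 847.3 Hz  (b) Q = 46.42  (c) BW = 18.25 Hz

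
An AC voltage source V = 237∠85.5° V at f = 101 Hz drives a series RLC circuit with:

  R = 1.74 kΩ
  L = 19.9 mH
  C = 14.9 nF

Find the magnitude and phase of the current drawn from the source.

Step 1 — Angular frequency: ω = 2π·f = 2π·101 = 634.6 rad/s.
Step 2 — Component impedances:
  R: Z = R = 1740 Ω
  L: Z = jωL = j·634.6·0.0199 = 0 + j12.63 Ω
  C: Z = 1/(jωC) = -j/(ω·C) = 0 - j1.058e+05 Ω
Step 3 — Series combination: Z_total = R + L + C = 1740 - j1.057e+05 Ω = 1.058e+05∠-89.1° Ω.
Step 4 — Source phasor: V = 237∠85.5° V = 18.59 + j236.3 V.
Step 5 — Ohm's law: I = V / Z_total = (18.59 + j236.3) / (1740 - j1.057e+05) = -0.002231 + j0.0002126 A.
Step 6 — Convert to polar: |I| = 0.002241 A, ∠I = 174.6°.

I = 0.002241∠174.6° A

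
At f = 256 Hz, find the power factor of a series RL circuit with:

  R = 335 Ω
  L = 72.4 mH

Step 1 — Angular frequency: ω = 2π·f = 2π·256 = 1608 rad/s.
Step 2 — Component impedances:
  R: Z = R = 335 Ω
  L: Z = jωL = j·1608·0.0724 = 0 + j116.5 Ω
Step 3 — Series combination: Z_total = R + L = 335 + j116.5 Ω = 354.7∠19.2° Ω.
Step 4 — Power factor: PF = cos(φ) = Re(Z)/|Z| = 335/354.66 = 0.9446.
Step 5 — Type: Im(Z) = 116.5 ⇒ lagging (phase φ = 19.2°).

PF = 0.9446 (lagging, φ = 19.2°)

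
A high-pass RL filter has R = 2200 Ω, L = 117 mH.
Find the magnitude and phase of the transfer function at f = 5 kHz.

Step 1 — Angular frequency: ω = 2π·5000 = 3.142e+04 rad/s.
Step 2 — Transfer function: H(jω) = jωL/(R + jωL).
Step 3 — Numerator jωL = j·3676; denominator R + jωL = 2200 + j3676.
Step 4 — H = 0.7362 + j0.4407.
Step 5 — Magnitude: |H| = 0.858 (-1.3 dB); phase: φ = 30.9°.

|H| = 0.858 (-1.3 dB), φ = 30.9°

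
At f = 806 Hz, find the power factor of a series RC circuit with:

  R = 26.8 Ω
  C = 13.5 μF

Step 1 — Angular frequency: ω = 2π·f = 2π·806 = 5064 rad/s.
Step 2 — Component impedances:
  R: Z = R = 26.8 Ω
  C: Z = 1/(jωC) = -j/(ω·C) = 0 - j14.63 Ω
Step 3 — Series combination: Z_total = R + C = 26.8 - j14.63 Ω = 30.53∠-28.6° Ω.
Step 4 — Power factor: PF = cos(φ) = Re(Z)/|Z| = 26.8/30.53 = 0.8778.
Step 5 — Type: Im(Z) = -14.63 ⇒ leading (phase φ = -28.6°).

PF = 0.8778 (leading, φ = -28.6°)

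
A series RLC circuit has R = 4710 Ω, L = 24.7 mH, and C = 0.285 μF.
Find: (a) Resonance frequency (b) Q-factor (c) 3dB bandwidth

Step 1 — Resonance: ω₀ = 1/√(LC) = 1/√(0.0247·2.85e-07) = 1.192e+04 rad/s.
Step 2 — f₀ = ω₀/(2π) = 1897 Hz.
Step 3 — Series Q: Q = ω₀L/R = 1.192e+04·0.0247/4710 = 0.0625.
Step 4 — Bandwidth: Δω = ω₀/Q = 1.907e+05 rad/s; BW = Δω/(2π) = 3.035e+04 Hz.

(a) f₀ = 1897 Hz  (b) Q = 0.0625  (c) BW = 3.035e+04 Hz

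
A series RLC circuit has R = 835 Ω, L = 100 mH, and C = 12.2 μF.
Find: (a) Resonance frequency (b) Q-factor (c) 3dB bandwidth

Step 1 — Resonance: ω₀ = 1/√(LC) = 1/√(0.1·1.22e-05) = 905.4 rad/s.
Step 2 — f₀ = ω₀/(2π) = 144.1 Hz.
Step 3 — Series Q: Q = ω₀L/R = 905.4·0.1/835 = 0.1084.
Step 4 — Bandwidth: Δω = ω₀/Q = 8350 rad/s; BW = Δω/(2π) = 1329 Hz.

(a) f₀ = 144.1 Hz  (b) Q = 0.1084  (c) BW = 1329 Hz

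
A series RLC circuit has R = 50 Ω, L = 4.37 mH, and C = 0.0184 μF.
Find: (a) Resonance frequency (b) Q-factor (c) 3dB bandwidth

Step 1 — Resonance: ω₀ = 1/√(LC) = 1/√(0.00437·1.84e-08) = 1.115e+05 rad/s.
Step 2 — f₀ = ω₀/(2π) = 1.775e+04 Hz.
Step 3 — Series Q: Q = ω₀L/R = 1.115e+05·0.00437/50 = 9.747.
Step 4 — Bandwidth: Δω = ω₀/Q = 1.144e+04 rad/s; BW = Δω/(2π) = 1821 Hz.

(a) f₀ = 1.775e+04 Hz  (b) Q = 9.747  (c) BW = 1821 Hz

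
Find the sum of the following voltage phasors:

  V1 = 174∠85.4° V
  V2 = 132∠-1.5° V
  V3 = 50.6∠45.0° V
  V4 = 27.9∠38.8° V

Step 1 — Convert each phasor to rectangular form:
  V1 = 174·(cos(85.4°) + j·sin(85.4°)) = 13.95 + j173.4 V
  V2 = 132·(cos(-1.5°) + j·sin(-1.5°)) = 132 - j3.455 V
  V3 = 50.6·(cos(45.0°) + j·sin(45.0°)) = 35.78 + j35.78 V
  V4 = 27.9·(cos(38.8°) + j·sin(38.8°)) = 21.74 + j17.48 V
Step 2 — Sum components: V_total = 203.4 + j223.2 V.
Step 3 — Convert to polar: |V_total| = 302 V, ∠V_total = 47.7°.

V_total = 302∠47.7° V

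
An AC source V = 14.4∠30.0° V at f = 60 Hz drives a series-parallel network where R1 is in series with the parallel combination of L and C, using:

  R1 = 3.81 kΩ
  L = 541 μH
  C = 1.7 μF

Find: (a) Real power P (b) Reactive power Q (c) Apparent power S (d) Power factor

Step 1 — Angular frequency: ω = 2π·f = 2π·60 = 377 rad/s.
Step 2 — Component impedances:
  R1: Z = R = 3810 Ω
  L: Z = jωL = j·377·0.000541 = 0 + j0.204 Ω
  C: Z = 1/(jωC) = -j/(ω·C) = 0 - j1560 Ω
Step 3 — Parallel branch: L || C = 1/(1/L + 1/C) = 0 + j0.204 Ω.
Step 4 — Series with R1: Z_total = R1 + (L || C) = 3810 + j0.204 Ω = 3810∠0.0° Ω.
Step 5 — Source phasor: V = 14.4∠30.0° V = 12.47 + j7.2 V.
Step 6 — Current: I = V / Z = 0.003273 + j0.00189 A = 0.00378∠30.0° A.
Step 7 — Complex power: S = V·I* = 0.05443 + j2.914e-06 VA.
Step 8 — Real power: P = Re(S) = 0.05443 W.
Step 9 — Reactive power: Q = Im(S) = 2.914e-06 VAR.
Step 10 — Apparent power: |S| = 0.05443 VA.
Step 11 — Power factor: PF = P/|S| = 1 (lagging).

(a) P = 0.05443 W  (b) Q = 2.914e-06 VAR  (c) S = 0.05443 VA  (d) PF = 1 (lagging)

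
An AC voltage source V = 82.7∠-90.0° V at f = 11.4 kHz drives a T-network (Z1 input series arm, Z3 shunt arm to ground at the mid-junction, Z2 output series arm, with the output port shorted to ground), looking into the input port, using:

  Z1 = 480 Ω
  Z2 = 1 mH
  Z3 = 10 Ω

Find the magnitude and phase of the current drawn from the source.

Step 1 — Angular frequency: ω = 2π·f = 2π·1.14e+04 = 7.163e+04 rad/s.
Step 2 — Component impedances:
  Z1: Z = R = 480 Ω
  Z2: Z = jωL = j·7.163e+04·0.001 = 0 + j71.63 Ω
  Z3: Z = R = 10 Ω
Step 3 — With the output port shorted to ground, the output series arm Z2 runs from the junction to ground; the shunt arm Z3 also runs from the junction to ground. They appear in parallel: Z3 || Z2 = 9.809 + j1.369 Ω.
Step 4 — Series with input arm Z1: Z_in = Z1 + (Z3 || Z2) = 489.8 + j1.369 Ω = 489.8∠0.2° Ω.
Step 5 — Source phasor: V = 82.7∠-90.0° V = 0 - j82.7 V.
Step 6 — Ohm's law: I = V / Z_total = (0 - j82.7) / (489.8 + j1.369) = -0.000472 - j0.1688 A.
Step 7 — Convert to polar: |I| = 0.1688 A, ∠I = -90.2°.

I = 0.1688∠-90.2° A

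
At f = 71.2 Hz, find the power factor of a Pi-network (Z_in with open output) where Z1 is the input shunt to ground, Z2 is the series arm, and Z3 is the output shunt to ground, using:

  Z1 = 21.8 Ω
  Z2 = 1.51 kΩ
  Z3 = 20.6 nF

Step 1 — Angular frequency: ω = 2π·f = 2π·71.2 = 447.4 rad/s.
Step 2 — Component impedances:
  Z1: Z = R = 21.8 Ω
  Z2: Z = R = 1510 Ω
  Z3: Z = 1/(jωC) = -j/(ω·C) = 0 - j1.085e+05 Ω
Step 3 — With open output, the series arm Z2 and the output shunt Z3 appear in series to ground: Z2 + Z3 = 1510 - j1.085e+05 Ω.
Step 4 — Parallel with input shunt Z1: Z_in = Z1 || (Z2 + Z3) = 21.8 - j0.004379 Ω = 21.8∠-0.0° Ω.
Step 5 — Power factor: PF = cos(φ) = Re(Z)/|Z| = 21.8/21.8 = 1.
Step 6 — Type: Im(Z) = -0.004379 ⇒ leading (phase φ = -0.0°).

PF = 1 (leading, φ = -0.0°)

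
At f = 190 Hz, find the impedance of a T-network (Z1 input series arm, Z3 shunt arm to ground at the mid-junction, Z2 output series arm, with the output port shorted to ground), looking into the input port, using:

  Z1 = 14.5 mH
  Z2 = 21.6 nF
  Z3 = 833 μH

Step 1 — Angular frequency: ω = 2π·f = 2π·190 = 1194 rad/s.
Step 2 — Component impedances:
  Z1: Z = jωL = j·1194·0.0145 = 0 + j17.31 Ω
  Z2: Z = 1/(jωC) = -j/(ω·C) = 0 - j3.878e+04 Ω
  Z3: Z = jωL = j·1194·0.000833 = 0 + j0.9944 Ω
Step 3 — With the output port shorted to ground, the output series arm Z2 runs from the junction to ground; the shunt arm Z3 also runs from the junction to ground. They appear in parallel: Z3 || Z2 = 0 + j0.9945 Ω.
Step 4 — Series with input arm Z1: Z_in = Z1 + (Z3 || Z2) = 0 + j18.3 Ω = 18.3∠90.0° Ω.

Z = 0 + j18.3 Ω = 18.3∠90.0° Ω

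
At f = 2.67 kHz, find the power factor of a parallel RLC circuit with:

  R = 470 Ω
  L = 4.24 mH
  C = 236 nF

Step 1 — Angular frequency: ω = 2π·f = 2π·2670 = 1.678e+04 rad/s.
Step 2 — Component impedances:
  R: Z = R = 470 Ω
  L: Z = jωL = j·1.678e+04·0.00424 = 0 + j71.13 Ω
  C: Z = 1/(jωC) = -j/(ω·C) = 0 - j252.6 Ω
Step 3 — Parallel combination: 1/Z_total = 1/R + 1/L + 1/C; Z_total = 19.97 + j94.81 Ω = 96.89∠78.1° Ω.
Step 4 — Power factor: PF = cos(φ) = Re(Z)/|Z| = 19.97/96.89 = 0.2061.
Step 5 — Type: Im(Z) = 94.81 ⇒ lagging (phase φ = 78.1°).

PF = 0.2061 (lagging, φ = 78.1°)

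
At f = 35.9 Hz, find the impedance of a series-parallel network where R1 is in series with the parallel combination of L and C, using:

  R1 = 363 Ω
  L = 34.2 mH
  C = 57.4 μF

Step 1 — Angular frequency: ω = 2π·f = 2π·35.9 = 225.6 rad/s.
Step 2 — Component impedances:
  R1: Z = R = 363 Ω
  L: Z = jωL = j·225.6·0.0342 = 0 + j7.714 Ω
  C: Z = 1/(jωC) = -j/(ω·C) = 0 - j77.23 Ω
Step 3 — Parallel branch: L || C = 1/(1/L + 1/C) = 0 + j8.57 Ω.
Step 4 — Series with R1: Z_total = R1 + (L || C) = 363 + j8.57 Ω = 363.1∠1.4° Ω.

Z = 363 + j8.57 Ω = 363.1∠1.4° Ω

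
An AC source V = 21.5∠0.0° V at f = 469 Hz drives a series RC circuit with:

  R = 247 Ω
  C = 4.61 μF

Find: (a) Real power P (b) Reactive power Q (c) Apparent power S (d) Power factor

Step 1 — Angular frequency: ω = 2π·f = 2π·469 = 2947 rad/s.
Step 2 — Component impedances:
  R: Z = R = 247 Ω
  C: Z = 1/(jωC) = -j/(ω·C) = 0 - j73.61 Ω
Step 3 — Series combination: Z_total = R + C = 247 - j73.61 Ω = 257.7∠-16.6° Ω.
Step 4 — Source phasor: V = 21.5∠0.0° V = 21.5 V.
Step 5 — Current: I = V / Z = 0.07994 + j0.02383 A = 0.08342∠16.6° A.
Step 6 — Complex power: S = V·I* = 1.719 - j0.5122 VA.
Step 7 — Real power: P = Re(S) = 1.719 W.
Step 8 — Reactive power: Q = Im(S) = -0.5122 VAR.
Step 9 — Apparent power: |S| = 1.794 VA.
Step 10 — Power factor: PF = P/|S| = 0.9583 (leading).

(a) P = 1.719 W  (b) Q = -0.5122 VAR  (c) S = 1.794 VA  (d) PF = 0.9583 (leading)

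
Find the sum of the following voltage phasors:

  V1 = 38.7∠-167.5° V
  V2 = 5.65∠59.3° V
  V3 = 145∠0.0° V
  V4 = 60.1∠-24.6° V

Step 1 — Convert each phasor to rectangular form:
  V1 = 38.7·(cos(-167.5°) + j·sin(-167.5°)) = -37.78 - j8.376 V
  V2 = 5.65·(cos(59.3°) + j·sin(59.3°)) = 2.885 + j4.858 V
  V3 = 145·(cos(0.0°) + j·sin(0.0°)) = 145 V
  V4 = 60.1·(cos(-24.6°) + j·sin(-24.6°)) = 54.65 - j25.02 V
Step 2 — Sum components: V_total = 164.7 - j28.54 V.
Step 3 — Convert to polar: |V_total| = 167.2 V, ∠V_total = -9.8°.

V_total = 167.2∠-9.8° V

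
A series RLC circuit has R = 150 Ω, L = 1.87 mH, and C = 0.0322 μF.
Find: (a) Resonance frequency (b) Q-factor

Step 1 — Resonance condition Im(Z)=0 gives ω₀ = 1/√(LC).
Step 2 — ω₀ = 1/√(0.00187·3.22e-08) = 1.289e+05 rad/s.
Step 3 — f₀ = ω₀/(2π) = 2.051e+04 Hz.
Step 4 — Series Q: Q = ω₀L/R = 1.289e+05·0.00187/150 = 1.607.

(a) f₀ = 2.051e+04 Hz  (b) Q = 1.607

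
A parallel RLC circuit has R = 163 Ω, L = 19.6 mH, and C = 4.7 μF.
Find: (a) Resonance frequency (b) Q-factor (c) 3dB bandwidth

Step 1 — Resonance: ω₀ = 1/√(LC) = 1/√(0.0196·4.7e-06) = 3295 rad/s.
Step 2 — f₀ = ω₀/(2π) = 524.4 Hz.
Step 3 — Parallel Q: Q = R/(ω₀L) = 163/(3295·0.0196) = 2.524.
Step 4 — Bandwidth: Δω = ω₀/Q = 1305 rad/s; BW = Δω/(2π) = 207.7 Hz.

(a) f₀ = 524.4 Hz  (b) Q = 2.524  (c) BW = 207.7 Hz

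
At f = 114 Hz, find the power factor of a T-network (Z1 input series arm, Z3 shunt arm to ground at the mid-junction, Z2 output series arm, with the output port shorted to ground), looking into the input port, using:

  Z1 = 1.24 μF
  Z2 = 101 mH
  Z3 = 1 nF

Step 1 — Angular frequency: ω = 2π·f = 2π·114 = 716.3 rad/s.
Step 2 — Component impedances:
  Z1: Z = 1/(jωC) = -j/(ω·C) = 0 - j1126 Ω
  Z2: Z = jωL = j·716.3·0.101 = 0 + j72.34 Ω
  Z3: Z = 1/(jωC) = -j/(ω·C) = 0 - j1.396e+06 Ω
Step 3 — With the output port shorted to ground, the output series arm Z2 runs from the junction to ground; the shunt arm Z3 also runs from the junction to ground. They appear in parallel: Z3 || Z2 = 0 + j72.35 Ω.
Step 4 — Series with input arm Z1: Z_in = Z1 + (Z3 || Z2) = 0 - j1054 Ω = 1054∠-90.0° Ω.
Step 5 — Power factor: PF = cos(φ) = Re(Z)/|Z| = 0/1054 = 0.
Step 6 — Type: Im(Z) = -1054 ⇒ leading (phase φ = -90.0°).

PF = 0 (leading, φ = -90.0°)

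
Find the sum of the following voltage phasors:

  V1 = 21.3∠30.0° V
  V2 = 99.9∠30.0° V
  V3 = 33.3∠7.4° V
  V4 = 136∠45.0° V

Step 1 — Convert each phasor to rectangular form:
  V1 = 21.3·(cos(30.0°) + j·sin(30.0°)) = 18.45 + j10.65 V
  V2 = 99.9·(cos(30.0°) + j·sin(30.0°)) = 86.52 + j49.95 V
  V3 = 33.3·(cos(7.4°) + j·sin(7.4°)) = 33.02 + j4.289 V
  V4 = 136·(cos(45.0°) + j·sin(45.0°)) = 96.17 + j96.17 V
Step 2 — Sum components: V_total = 234.2 + j161.1 V.
Step 3 — Convert to polar: |V_total| = 284.2 V, ∠V_total = 34.5°.

V_total = 284.2∠34.5° V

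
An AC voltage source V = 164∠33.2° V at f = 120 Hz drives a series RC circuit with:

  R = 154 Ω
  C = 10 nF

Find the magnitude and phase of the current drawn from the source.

Step 1 — Angular frequency: ω = 2π·f = 2π·120 = 754 rad/s.
Step 2 — Component impedances:
  R: Z = R = 154 Ω
  C: Z = 1/(jωC) = -j/(ω·C) = 0 - j1.326e+05 Ω
Step 3 — Series combination: Z_total = R + C = 154 - j1.326e+05 Ω = 1.326e+05∠-89.9° Ω.
Step 4 — Source phasor: V = 164∠33.2° V = 137.2 + j89.8 V.
Step 5 — Ohm's law: I = V / Z_total = (137.2 + j89.8) / (154 - j1.326e+05) = -0.0006759 + j0.001035 A.
Step 6 — Convert to polar: |I| = 0.001237 A, ∠I = 123.1°.

I = 0.001237∠123.1° A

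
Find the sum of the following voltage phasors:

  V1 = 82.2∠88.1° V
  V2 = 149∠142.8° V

Step 1 — Convert each phasor to rectangular form:
  V1 = 82.2·(cos(88.1°) + j·sin(88.1°)) = 2.725 + j82.15 V
  V2 = 149·(cos(142.8°) + j·sin(142.8°)) = -118.7 + j90.09 V
Step 2 — Sum components: V_total = -116 + j172.2 V.
Step 3 — Convert to polar: |V_total| = 207.6 V, ∠V_total = 123.9°.

V_total = 207.6∠123.9° V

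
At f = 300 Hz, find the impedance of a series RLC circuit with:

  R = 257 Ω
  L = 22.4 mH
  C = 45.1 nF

Step 1 — Angular frequency: ω = 2π·f = 2π·300 = 1885 rad/s.
Step 2 — Component impedances:
  R: Z = R = 257 Ω
  L: Z = jωL = j·1885·0.0224 = 0 + j42.22 Ω
  C: Z = 1/(jωC) = -j/(ω·C) = 0 - j1.176e+04 Ω
Step 3 — Series combination: Z_total = R + L + C = 257 - j1.172e+04 Ω = 1.172e+04∠-88.7° Ω.

Z = 257 - j1.172e+04 Ω = 1.172e+04∠-88.7° Ω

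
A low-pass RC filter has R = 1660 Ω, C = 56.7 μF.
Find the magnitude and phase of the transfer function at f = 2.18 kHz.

Step 1 — Angular frequency: ω = 2π·2180 = 1.37e+04 rad/s.
Step 2 — Transfer function: H(jω) = 1/(1 + jωRC).
Step 3 — Denominator: 1 + jωRC = 1 + j·1.37e+04·1660·5.67e-05 = 1 + j1289.
Step 4 — H = 6.017e-07 - j0.0007757.
Step 5 — Magnitude: |H| = 0.0007757 (-62.2 dB); phase: φ = -90.0°.

|H| = 0.0007757 (-62.2 dB), φ = -90.0°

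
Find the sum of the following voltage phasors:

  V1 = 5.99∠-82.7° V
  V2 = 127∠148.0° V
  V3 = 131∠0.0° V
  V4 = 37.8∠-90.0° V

Step 1 — Convert each phasor to rectangular form:
  V1 = 5.99·(cos(-82.7°) + j·sin(-82.7°)) = 0.7611 - j5.941 V
  V2 = 127·(cos(148.0°) + j·sin(148.0°)) = -107.7 + j67.3 V
  V3 = 131·(cos(0.0°) + j·sin(0.0°)) = 131 V
  V4 = 37.8·(cos(-90.0°) + j·sin(-90.0°)) = 0 - j37.8 V
Step 2 — Sum components: V_total = 24.06 + j23.56 V.
Step 3 — Convert to polar: |V_total| = 33.67 V, ∠V_total = 44.4°.

V_total = 33.67∠44.4° V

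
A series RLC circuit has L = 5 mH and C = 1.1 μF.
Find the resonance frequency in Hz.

Step 1 — Resonance condition Im(Z)=0 gives ω₀ = 1/√(LC).
Step 2 — ω₀ = 1/√(0.005·1.1e-06) = 1.348e+04 rad/s.
Step 3 — f₀ = ω₀/(2π) = 2146 Hz.

f₀ = 2146 Hz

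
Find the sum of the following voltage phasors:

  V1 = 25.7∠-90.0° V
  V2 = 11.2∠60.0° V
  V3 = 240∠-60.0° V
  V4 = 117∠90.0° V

Step 1 — Convert each phasor to rectangular form:
  V1 = 25.7·(cos(-90.0°) + j·sin(-90.0°)) = 0 - j25.7 V
  V2 = 11.2·(cos(60.0°) + j·sin(60.0°)) = 5.6 + j9.699 V
  V3 = 240·(cos(-60.0°) + j·sin(-60.0°)) = 120 - j207.8 V
  V4 = 117·(cos(90.0°) + j·sin(90.0°)) = 0 + j117 V
Step 2 — Sum components: V_total = 125.6 - j106.8 V.
Step 3 — Convert to polar: |V_total| = 164.9 V, ∠V_total = -40.4°.

V_total = 164.9∠-40.4° V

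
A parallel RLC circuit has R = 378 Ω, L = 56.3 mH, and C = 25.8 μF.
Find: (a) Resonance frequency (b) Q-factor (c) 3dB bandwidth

Step 1 — Resonance: ω₀ = 1/√(LC) = 1/√(0.0563·2.58e-05) = 829.7 rad/s.
Step 2 — f₀ = ω₀/(2π) = 132.1 Hz.
Step 3 — Parallel Q: Q = R/(ω₀L) = 378/(829.7·0.0563) = 8.092.
Step 4 — Bandwidth: Δω = ω₀/Q = 102.5 rad/s; BW = Δω/(2π) = 16.32 Hz.

(a) f₀ = 132.1 Hz  (b) Q = 8.092  (c) BW = 16.32 Hz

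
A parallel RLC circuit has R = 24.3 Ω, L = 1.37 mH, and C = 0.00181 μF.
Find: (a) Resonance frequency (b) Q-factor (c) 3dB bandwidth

Step 1 — Resonance: ω₀ = 1/√(LC) = 1/√(0.00137·1.81e-09) = 6.35e+05 rad/s.
Step 2 — f₀ = ω₀/(2π) = 1.011e+05 Hz.
Step 3 — Parallel Q: Q = R/(ω₀L) = 24.3/(6.35e+05·0.00137) = 0.02793.
Step 4 — Bandwidth: Δω = ω₀/Q = 2.274e+07 rad/s; BW = Δω/(2π) = 3.619e+06 Hz.

(a) f₀ = 1.011e+05 Hz  (b) Q = 0.02793  (c) BW = 3.619e+06 Hz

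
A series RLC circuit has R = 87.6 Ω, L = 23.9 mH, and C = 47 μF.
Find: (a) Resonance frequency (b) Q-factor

Step 1 — Resonance condition Im(Z)=0 gives ω₀ = 1/√(LC).
Step 2 — ω₀ = 1/√(0.0239·4.7e-05) = 943.5 rad/s.
Step 3 — f₀ = ω₀/(2π) = 150.2 Hz.
Step 4 — Series Q: Q = ω₀L/R = 943.5·0.0239/87.6 = 0.2574.

(a) f₀ = 150.2 Hz  (b) Q = 0.2574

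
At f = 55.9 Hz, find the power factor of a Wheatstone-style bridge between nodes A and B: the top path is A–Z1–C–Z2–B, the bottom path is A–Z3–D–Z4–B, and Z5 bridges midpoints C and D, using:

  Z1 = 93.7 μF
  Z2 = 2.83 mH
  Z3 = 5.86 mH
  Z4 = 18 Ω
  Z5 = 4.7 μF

Step 1 — Angular frequency: ω = 2π·f = 2π·55.9 = 351.2 rad/s.
Step 2 — Component impedances:
  Z1: Z = 1/(jωC) = -j/(ω·C) = 0 - j30.39 Ω
  Z2: Z = jωL = j·351.2·0.00283 = 0 + j0.994 Ω
  Z3: Z = jωL = j·351.2·0.00586 = 0 + j2.058 Ω
  Z4: Z = R = 18 Ω
  Z5: Z = 1/(jωC) = -j/(ω·C) = 0 - j605.8 Ω
Step 3 — Bridge requires nodal analysis (the Z5 bridge couples midpoints C and D, so the two paths cannot be reduced to a simple series/parallel combination). Setting node B to ground and injecting 1 A at node A, the 3-node admittance system at A, C, D solves to V_A = Z_AB = 14.1 - j7.521 Ω = 15.98∠-28.1° Ω.
Step 4 — Power factor: PF = cos(φ) = Re(Z)/|Z| = 14.097/15.977 = 0.8823.
Step 5 — Type: Im(Z) = -7.521 ⇒ leading (phase φ = -28.1°).

PF = 0.8823 (leading, φ = -28.1°)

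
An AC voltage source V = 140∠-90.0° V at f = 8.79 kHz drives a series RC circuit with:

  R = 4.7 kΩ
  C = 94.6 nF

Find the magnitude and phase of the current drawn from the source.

Step 1 — Angular frequency: ω = 2π·f = 2π·8790 = 5.523e+04 rad/s.
Step 2 — Component impedances:
  R: Z = R = 4700 Ω
  C: Z = 1/(jωC) = -j/(ω·C) = 0 - j191.4 Ω
Step 3 — Series combination: Z_total = R + C = 4700 - j191.4 Ω = 4704∠-2.3° Ω.
Step 4 — Source phasor: V = 140∠-90.0° V = 0 - j140 V.
Step 5 — Ohm's law: I = V / Z_total = (0 - j140) / (4700 - j191.4) = 0.001211 - j0.02974 A.
Step 6 — Convert to polar: |I| = 0.02976 A, ∠I = -87.7°.

I = 0.02976∠-87.7° A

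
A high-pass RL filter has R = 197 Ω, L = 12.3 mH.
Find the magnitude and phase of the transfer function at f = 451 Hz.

Step 1 — Angular frequency: ω = 2π·451 = 2834 rad/s.
Step 2 — Transfer function: H(jω) = jωL/(R + jωL).
Step 3 — Numerator jωL = j·34.85; denominator R + jωL = 197 + j34.85.
Step 4 — H = 0.03035 + j0.1716.
Step 5 — Magnitude: |H| = 0.1742 (-15.2 dB); phase: φ = 80.0°.

|H| = 0.1742 (-15.2 dB), φ = 80.0°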